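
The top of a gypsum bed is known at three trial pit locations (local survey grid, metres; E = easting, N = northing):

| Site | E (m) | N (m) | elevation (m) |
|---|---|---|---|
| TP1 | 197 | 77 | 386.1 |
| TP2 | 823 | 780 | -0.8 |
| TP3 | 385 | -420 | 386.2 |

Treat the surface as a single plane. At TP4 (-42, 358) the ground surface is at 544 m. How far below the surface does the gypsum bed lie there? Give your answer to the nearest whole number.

100 m

Let the plane be z = a·E + b·N + c.
TP2−TP1: 626a + 703b = −386.9;  TP3−TP1: 188a − 497b = 0.1.
Solving gives a = −0.43362, b = −0.16423.
Then c = 386.1 − a·197 − b·77 = 484.17.
At (-42, 358): z_contact = 18.2 − 58.8 + 484.17 = 443.6 m.
Depth below ground = 544 − 443.6 = 100 m.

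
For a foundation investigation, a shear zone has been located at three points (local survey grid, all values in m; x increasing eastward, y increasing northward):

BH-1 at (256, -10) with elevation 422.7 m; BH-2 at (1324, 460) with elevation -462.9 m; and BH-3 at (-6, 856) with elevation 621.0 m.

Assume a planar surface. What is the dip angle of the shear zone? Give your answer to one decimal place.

Let the plane be z = a·x + b·y + c.
BH-2−BH-1: 1068a + 470b = −885.6;  BH-3−BH-1: −262a + 866b = 198.3.
Solving gives a = −0.82071, b = −0.01932.
Gradient magnitude |∇z| = √(a² + b²) = √(0.67357 + 0.00037) = 0.82094.
True dip = arctan(0.82094) = 39.4°, dipping toward E (azimuth ≈ 089°).

39.4°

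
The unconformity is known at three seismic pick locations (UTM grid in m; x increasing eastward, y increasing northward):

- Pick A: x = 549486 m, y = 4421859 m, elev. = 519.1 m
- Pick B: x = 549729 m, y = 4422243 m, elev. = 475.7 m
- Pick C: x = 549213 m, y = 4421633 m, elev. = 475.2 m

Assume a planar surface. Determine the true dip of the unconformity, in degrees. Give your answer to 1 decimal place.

Let the plane be z = a·x + b·y + c.
Pick B−Pick A: 243a + 384b = −43.4;  Pick C−Pick A: −273a − 226b = −43.9.
Solving gives a = 0.53424, b = −0.45109.
Gradient magnitude |∇z| = √(a² + b²) = √(0.28541 + 0.20349) = 0.69921.
True dip = arctan(0.69921) = 35.0°, dipping toward NW (azimuth ≈ 310°).

35.0°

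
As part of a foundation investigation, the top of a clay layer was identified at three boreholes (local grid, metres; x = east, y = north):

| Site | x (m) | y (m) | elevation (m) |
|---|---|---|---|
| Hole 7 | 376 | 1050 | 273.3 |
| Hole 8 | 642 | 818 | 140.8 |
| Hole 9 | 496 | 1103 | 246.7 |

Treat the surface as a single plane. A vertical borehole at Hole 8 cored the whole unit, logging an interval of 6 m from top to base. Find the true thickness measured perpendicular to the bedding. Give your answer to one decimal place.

5.6 m

Two edge vectors: Hole 7→Hole 8 = (266, -232, -132.5), Hole 7→Hole 9 = (120, 53, -26.6).
Normal n = (Hole 7→Hole 8) × (Hole 7→Hole 9) = (13193.7, -8824.4, 41938).
So ∂z/∂x = −n_x/n_z = −0.31460 and ∂z/∂y = −n_y/n_z = 0.21042.
|∇z| = √(a²+b²) = 0.37848, so dip δ = arctan(0.37848) = 20.73°.
True thickness = vertical thickness × cos δ = 6 × cos 20.73° = 5.6 m.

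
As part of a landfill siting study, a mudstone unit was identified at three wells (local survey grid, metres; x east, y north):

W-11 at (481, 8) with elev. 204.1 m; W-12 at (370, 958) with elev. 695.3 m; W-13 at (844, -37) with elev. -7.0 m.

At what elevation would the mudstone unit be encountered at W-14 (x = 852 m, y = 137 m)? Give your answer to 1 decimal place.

Let the plane be z = a·x + b·y + c.
W-12−W-11: −111a + 950b = 491.2;  W-13−W-11: 363a − 45b = −211.1.
Solving gives a = −0.52505, b = 0.45570.
Then c = 204.1 − a·481 − b·8 = 453.00.
At (852, 137): z = −447.3 + 62.4 + 453.00 = 68.1 m.

68.1 m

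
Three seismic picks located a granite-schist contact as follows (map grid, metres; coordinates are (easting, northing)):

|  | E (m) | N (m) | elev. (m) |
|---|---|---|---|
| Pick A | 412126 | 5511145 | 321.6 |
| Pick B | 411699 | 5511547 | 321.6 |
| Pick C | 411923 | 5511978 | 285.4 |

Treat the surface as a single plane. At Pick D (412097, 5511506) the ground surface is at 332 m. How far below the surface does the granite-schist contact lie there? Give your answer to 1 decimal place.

29.2 m

Let the plane be z = a·E + b·N + c.
Pick B−Pick A: −427a + 402b = 0;  Pick C−Pick A: −203a + 833b = −36.2.
Solving gives a = −0.053094478, b = −0.056396373.
Then c = 321.6 − a·412126 − b·5511145 = 333011.81.
At (412097, 5511506): z_contact = −21880.08 − 310828.95 + 333011.81 = 302.78 m.
Depth below ground = 332 − 302.78 = 29.2 m.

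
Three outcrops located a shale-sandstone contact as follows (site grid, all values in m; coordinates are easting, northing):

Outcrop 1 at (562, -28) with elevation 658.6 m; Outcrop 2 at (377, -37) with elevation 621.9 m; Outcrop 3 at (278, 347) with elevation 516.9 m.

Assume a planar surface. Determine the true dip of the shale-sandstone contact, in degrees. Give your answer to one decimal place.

16.9°

Two edge vectors: Outcrop 1→Outcrop 2 = (-185, -9, -36.7), Outcrop 1→Outcrop 3 = (-284, 375, -141.7).
Normal n = (Outcrop 1→Outcrop 2) × (Outcrop 1→Outcrop 3) = (15037.8, -15791.7, -71931).
So ∂z/∂easting = −n_x/n_z = 0.20906 and ∂z/∂northing = −n_y/n_z = −0.21954.
Gradient magnitude |∇z| = √(a² + b²) = √(0.04371 + 0.04820) = 0.30316.
True dip = arctan(0.30316) = 16.9°, dipping toward NW (azimuth ≈ 316°).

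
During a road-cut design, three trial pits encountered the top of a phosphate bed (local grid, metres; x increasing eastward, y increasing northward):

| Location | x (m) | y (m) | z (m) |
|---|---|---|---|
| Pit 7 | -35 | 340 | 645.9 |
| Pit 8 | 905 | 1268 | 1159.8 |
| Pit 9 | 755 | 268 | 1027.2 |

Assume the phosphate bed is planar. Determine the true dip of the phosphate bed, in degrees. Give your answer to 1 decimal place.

Let the plane be z = a·x + b·y + c.
Pit 8−Pit 7: 940a + 928b = 513.9;  Pit 9−Pit 7: 790a − 72b = 381.3.
Solving gives a = 0.48807, b = 0.05939.
Gradient magnitude |∇z| = √(a² + b²) = √(0.23821 + 0.00353) = 0.49167.
True dip = arctan(0.49167) = 26.2°, dipping toward W (azimuth ≈ 263°).

26.2°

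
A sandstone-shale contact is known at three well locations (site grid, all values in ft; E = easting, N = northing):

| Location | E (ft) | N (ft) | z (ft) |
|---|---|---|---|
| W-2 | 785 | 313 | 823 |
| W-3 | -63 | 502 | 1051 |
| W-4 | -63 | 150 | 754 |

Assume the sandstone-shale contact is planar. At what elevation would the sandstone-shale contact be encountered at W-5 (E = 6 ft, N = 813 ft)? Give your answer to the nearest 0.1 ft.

Two edge vectors: W-2→W-3 = (-848, 189, 228), W-2→W-4 = (-848, -163, -69).
Normal n = (W-2→W-3) × (W-2→W-4) = (24123, -251856, 298496).
So ∂z/∂E = −n_x/n_z = −0.08082 and ∂z/∂N = −n_y/n_z = 0.84375.
Intercept c from W-2: 823 + 63.44 − 264.09 = 622.35.
At (6, 813): z = −0.5 + 686.0 + 622.35 = 1307.8 ft.

1307.8 ft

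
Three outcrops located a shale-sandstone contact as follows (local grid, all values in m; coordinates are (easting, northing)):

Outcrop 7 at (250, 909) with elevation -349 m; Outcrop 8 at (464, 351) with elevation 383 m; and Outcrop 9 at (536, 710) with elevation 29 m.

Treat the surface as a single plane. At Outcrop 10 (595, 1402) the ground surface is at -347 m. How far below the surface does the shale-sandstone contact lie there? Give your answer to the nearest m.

Two edge vectors: Outcrop 7→Outcrop 8 = (214, -558, 732), Outcrop 7→Outcrop 9 = (286, -199, 378).
Normal n = (Outcrop 7→Outcrop 8) × (Outcrop 7→Outcrop 9) = (-65256, 128460, 117002).
So ∂z/∂E = −n_x/n_z = 0.55773 and ∂z/∂N = −n_y/n_z = −1.09793.
Intercept c from Outcrop 7: -349 − 139.43 + 998.02 = 509.58.
At (595, 1402): z_contact = 331.9 − 1539.3 + 509.58 = -697.9 m.
Depth below ground = -347 − (-697.9) = 351 m.

351 m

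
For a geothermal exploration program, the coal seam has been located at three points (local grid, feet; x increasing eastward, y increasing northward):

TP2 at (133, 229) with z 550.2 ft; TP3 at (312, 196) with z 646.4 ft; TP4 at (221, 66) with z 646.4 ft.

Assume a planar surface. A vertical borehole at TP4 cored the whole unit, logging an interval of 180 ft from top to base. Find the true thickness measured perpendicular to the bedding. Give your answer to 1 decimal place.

155.6 ft

Let the plane be z = a·x + b·y + c.
TP3−TP2: 179a − 33b = 96.2;  TP4−TP2: 88a − 163b = 96.2.
Solving gives a = 0.47600, b = −0.33320.
|∇z| = √(a²+b²) = 0.58103, so dip δ = arctan(0.58103) = 30.16°.
True thickness = vertical thickness × cos δ = 180 × cos 30.16° = 155.6 ft.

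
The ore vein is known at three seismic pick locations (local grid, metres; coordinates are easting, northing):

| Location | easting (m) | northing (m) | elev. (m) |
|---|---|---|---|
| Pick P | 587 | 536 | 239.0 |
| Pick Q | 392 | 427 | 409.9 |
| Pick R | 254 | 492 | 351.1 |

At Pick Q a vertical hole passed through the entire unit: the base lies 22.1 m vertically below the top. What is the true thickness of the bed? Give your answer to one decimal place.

13.6 m

Let the plane be z = a·easting + b·northing + c.
Pick Q−Pick P: −195a − 109b = 170.9;  Pick R−Pick P: −333a − 44b = 112.1.
Solving gives a = −0.16955, b = −1.26457.
|∇z| = √(a²+b²) = 1.27589, so dip δ = arctan(1.27589) = 51.91°.
True thickness = vertical thickness × cos δ = 22.1 × cos 51.91° = 13.6 m.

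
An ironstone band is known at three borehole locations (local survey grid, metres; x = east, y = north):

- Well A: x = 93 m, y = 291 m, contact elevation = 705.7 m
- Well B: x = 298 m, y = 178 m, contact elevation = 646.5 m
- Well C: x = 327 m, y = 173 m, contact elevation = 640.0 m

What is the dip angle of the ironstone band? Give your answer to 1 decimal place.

Let the plane be z = a·x + b·y + c.
Well B−Well A: 205a − 113b = −59.2;  Well C−Well A: 234a − 118b = −65.7.
Solving gives a = −0.19472, b = 0.17065.
Gradient magnitude |∇z| = √(a² + b²) = √(0.03791 + 0.02912) = 0.25891.
True dip = arctan(0.25891) = 14.5°, dipping toward SE (azimuth ≈ 131°).

14.5°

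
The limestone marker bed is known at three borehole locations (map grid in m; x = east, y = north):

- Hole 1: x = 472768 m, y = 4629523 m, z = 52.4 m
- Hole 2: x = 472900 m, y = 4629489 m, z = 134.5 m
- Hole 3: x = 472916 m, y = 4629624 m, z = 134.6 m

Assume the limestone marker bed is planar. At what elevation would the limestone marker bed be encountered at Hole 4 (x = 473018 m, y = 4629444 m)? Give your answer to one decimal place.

Let the plane be z = a·x + b·y + c.
Hole 2−Hole 1: 132a − 34b = 82.1;  Hole 3−Hole 1: 148a + 101b = 82.2.
Solving gives a = 0.603730124, b = −0.070812459.
Then c = 52.4 − a·472768 − b·4629523 = 42456.03.
At (473018, 4629444): z = 285575.2 − 327822.3 + 42456.03 = 208.9 m.

208.9 m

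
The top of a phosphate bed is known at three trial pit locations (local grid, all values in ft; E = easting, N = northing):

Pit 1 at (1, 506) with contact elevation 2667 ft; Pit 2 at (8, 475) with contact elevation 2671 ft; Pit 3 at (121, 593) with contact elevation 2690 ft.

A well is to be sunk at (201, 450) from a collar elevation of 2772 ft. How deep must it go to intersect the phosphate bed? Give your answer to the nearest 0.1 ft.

Let the plane be z = a·E + b·N + c.
Pit 2−Pit 1: 7a − 31b = 4;  Pit 3−Pit 1: 120a + 87b = 23.
Solving gives a = 0.24509, b = −0.07369.
Then c = 2667 − a·1 − b·506 = 2704.04.
At (201, 450): z_contact = 49.26 − 33.16 + 2704.04 = 2720.14 ft.
Depth below ground = 2772 − 2720.14 = 51.9 ft.

51.9 ft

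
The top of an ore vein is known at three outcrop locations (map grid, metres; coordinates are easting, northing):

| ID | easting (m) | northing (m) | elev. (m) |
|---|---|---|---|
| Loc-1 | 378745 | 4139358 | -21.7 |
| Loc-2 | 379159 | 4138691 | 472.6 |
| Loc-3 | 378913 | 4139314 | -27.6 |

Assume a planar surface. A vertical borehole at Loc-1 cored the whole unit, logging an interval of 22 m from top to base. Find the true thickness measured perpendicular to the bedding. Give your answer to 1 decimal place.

15.9 m

Two edge vectors: Loc-1→Loc-2 = (414, -667, 494.3), Loc-1→Loc-3 = (168, -44, -5.9).
Normal n = (Loc-1→Loc-2) × (Loc-1→Loc-3) = (25684.5, 85485, 93840).
So ∂z/∂easting = −n_x/n_z = −0.27371 and ∂z/∂northing = −n_y/n_z = −0.91097.
|∇z| = √(a²+b²) = 0.95120, so dip δ = arctan(0.95120) = 43.57°.
True thickness = vertical thickness × cos δ = 22 × cos 43.57° = 15.9 m.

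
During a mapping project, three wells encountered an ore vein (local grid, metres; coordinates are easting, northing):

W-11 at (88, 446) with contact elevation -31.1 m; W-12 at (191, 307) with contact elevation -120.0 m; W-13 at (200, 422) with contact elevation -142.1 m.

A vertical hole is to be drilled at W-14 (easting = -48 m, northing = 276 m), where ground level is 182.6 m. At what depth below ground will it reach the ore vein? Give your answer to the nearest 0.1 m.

56.5 m

Let the plane be z = a·easting + b·northing + c.
W-12−W-11: 103a − 139b = −88.9;  W-13−W-11: 112a − 24b = −111.
Solving gives a = −1.01523, b = −0.11272.
Then c = -31.1 − a·88 − b·446 = 108.51.
At (-48, 276): z_contact = 48.73 − 31.11 + 108.51 = 126.13 m.
Depth below ground = 182.6 − 126.13 = 56.5 m.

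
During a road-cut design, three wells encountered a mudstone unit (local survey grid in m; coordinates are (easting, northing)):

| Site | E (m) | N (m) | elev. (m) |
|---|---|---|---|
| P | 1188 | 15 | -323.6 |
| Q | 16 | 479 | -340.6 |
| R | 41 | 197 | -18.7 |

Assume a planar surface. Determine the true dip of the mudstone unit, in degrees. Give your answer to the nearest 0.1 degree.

51.7°

Let the plane be z = a·E + b·N + c.
Q−P: −1172a + 464b = −17;  R−P: −1147a + 182b = 304.9.
Solving gives a = −0.45333, b = −1.18168.
Gradient magnitude |∇z| = √(a² + b²) = √(0.20550 + 1.39636) = 1.26565.
True dip = arctan(1.26565) = 51.7°, dipping toward NNE (azimuth ≈ 021°).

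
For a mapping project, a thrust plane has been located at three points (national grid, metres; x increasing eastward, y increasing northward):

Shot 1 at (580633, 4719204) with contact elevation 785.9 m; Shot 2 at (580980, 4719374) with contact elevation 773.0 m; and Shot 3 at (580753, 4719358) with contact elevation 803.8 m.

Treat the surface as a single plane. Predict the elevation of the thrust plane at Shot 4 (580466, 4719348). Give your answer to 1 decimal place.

845.1 m

Let the plane be z = a·x + b·y + c.
Shot 2−Shot 1: 347a + 170b = −12.9;  Shot 3−Shot 1: 120a + 154b = 17.9.
Solving gives a = −0.152236818, b = 0.234859858.
Then c = 785.9 − a·580633 − b·4719204 = −1019171.96.
At (580466, 4719348): z = −88368.3 + 1108385.4 − 1019171.96 = 845.1 m.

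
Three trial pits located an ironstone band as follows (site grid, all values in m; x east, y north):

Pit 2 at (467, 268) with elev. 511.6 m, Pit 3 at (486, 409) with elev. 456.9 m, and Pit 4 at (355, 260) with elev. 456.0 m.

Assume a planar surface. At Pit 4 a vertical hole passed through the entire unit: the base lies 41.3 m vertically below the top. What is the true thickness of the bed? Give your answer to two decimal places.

33.82 m

Two edge vectors: Pit 2→Pit 3 = (19, 141, -54.7), Pit 2→Pit 4 = (-112, -8, -55.6).
Normal n = (Pit 2→Pit 3) × (Pit 2→Pit 4) = (-8277.2, 7182.8, 15640).
So ∂z/∂x = −n_x/n_z = 0.52923 and ∂z/∂y = −n_y/n_z = −0.45926.
|∇z| = √(a²+b²) = 0.70072, so dip δ = arctan(0.70072) = 35.02°.
True thickness = vertical thickness × cos δ = 41.3 × cos 35.02° = 33.82 m.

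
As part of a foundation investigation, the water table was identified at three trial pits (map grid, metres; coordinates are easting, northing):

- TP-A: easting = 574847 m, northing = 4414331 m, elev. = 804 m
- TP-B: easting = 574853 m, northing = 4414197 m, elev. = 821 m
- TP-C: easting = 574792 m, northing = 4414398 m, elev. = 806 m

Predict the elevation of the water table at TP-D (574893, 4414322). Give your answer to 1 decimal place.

795.9 m

Let the plane be z = a·easting + b·northing + c.
TP-B−TP-A: 6a − 134b = 17;  TP-C−TP-A: −55a + 67b = 2.
Solving gives a = −0.201923077, b = −0.135907003.
Then c = 804 − a·574847 − b·4414331 = 716817.37.
At (574893, 4414322): z = −116084.2 − 599937.3 + 716817.37 = 795.9 m.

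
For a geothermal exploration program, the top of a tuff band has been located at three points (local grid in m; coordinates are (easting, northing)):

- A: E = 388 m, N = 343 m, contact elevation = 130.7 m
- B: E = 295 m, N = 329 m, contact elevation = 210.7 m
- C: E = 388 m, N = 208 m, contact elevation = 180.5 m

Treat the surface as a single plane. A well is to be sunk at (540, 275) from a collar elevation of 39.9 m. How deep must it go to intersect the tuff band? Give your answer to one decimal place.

Two edge vectors: A→B = (-93, -14, 80), A→C = (0, -135, 49.8).
Normal n = (A→B) × (A→C) = (10102.8, 4631.4, 12555).
So ∂z/∂E = −n_x/n_z = −0.80468 and ∂z/∂N = −n_y/n_z = −0.36889.
Intercept c from A: 130.7 + 312.22 + 126.53 = 569.45.
At (540, 275): z_contact = −434.53 − 101.44 + 569.45 = 33.47 m.
Depth below ground = 39.9 − 33.47 = 6.4 m.

6.4 m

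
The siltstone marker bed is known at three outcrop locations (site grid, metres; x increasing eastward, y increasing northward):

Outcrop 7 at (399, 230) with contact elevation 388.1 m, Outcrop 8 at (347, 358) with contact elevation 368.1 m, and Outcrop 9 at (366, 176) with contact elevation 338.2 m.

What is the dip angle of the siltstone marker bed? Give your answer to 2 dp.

47.65°

Two edge vectors: Outcrop 7→Outcrop 8 = (-52, 128, -20), Outcrop 7→Outcrop 9 = (-33, -54, -49.9).
Normal n = (Outcrop 7→Outcrop 8) × (Outcrop 7→Outcrop 9) = (-7467.2, -1934.8, 7032).
So ∂z/∂x = −n_x/n_z = 1.06189 and ∂z/∂y = −n_y/n_z = 0.27514.
Gradient magnitude |∇z| = √(a² + b²) = √(1.12761 + 0.07570) = 1.09696.
True dip = arctan(1.09696) = 47.65°, dipping toward WSW (azimuth ≈ 255°).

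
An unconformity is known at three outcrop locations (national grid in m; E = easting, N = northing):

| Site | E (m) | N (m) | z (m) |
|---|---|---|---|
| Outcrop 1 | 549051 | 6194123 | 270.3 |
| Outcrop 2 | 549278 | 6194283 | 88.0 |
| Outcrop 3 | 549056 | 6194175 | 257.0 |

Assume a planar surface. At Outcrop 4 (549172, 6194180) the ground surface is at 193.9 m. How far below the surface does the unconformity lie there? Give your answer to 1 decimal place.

15.4 m

Let the plane be z = a·E + b·N + c.
Outcrop 2−Outcrop 1: 227a + 160b = −182.3;  Outcrop 3−Outcrop 1: 5a + 52b = −13.3.
Solving gives a = −0.668084333, b = −0.191530353.
Then c = 270.3 − a·549051 − b·6194123 = 1553445.23.
At (549172, 6194180): z_contact = −366893.21 − 1186373.48 + 1553445.23 = 178.54 m.
Depth below ground = 193.9 − 178.54 = 15.4 m.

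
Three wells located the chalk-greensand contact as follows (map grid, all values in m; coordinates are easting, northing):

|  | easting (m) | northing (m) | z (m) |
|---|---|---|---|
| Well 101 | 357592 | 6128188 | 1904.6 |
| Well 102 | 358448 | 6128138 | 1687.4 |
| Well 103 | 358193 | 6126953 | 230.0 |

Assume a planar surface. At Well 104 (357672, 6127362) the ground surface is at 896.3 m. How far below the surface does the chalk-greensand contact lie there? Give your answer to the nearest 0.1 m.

Let the plane be z = a·easting + b·northing + c.
Well 102−Well 101: 856a − 50b = −217.2;  Well 103−Well 101: 601a − 1235b = −1674.6.
Solving gives a = −0.179641908, b = 1.268530537.
Then c = 1904.6 − a·357592 − b·6128188 = −7707650.51.
At (357672, 6127362): z_contact = −64252.88 + 7772745.81 − 7707650.51 = 842.42 m.
Depth below ground = 896.3 − 842.42 = 53.9 m.

53.9 m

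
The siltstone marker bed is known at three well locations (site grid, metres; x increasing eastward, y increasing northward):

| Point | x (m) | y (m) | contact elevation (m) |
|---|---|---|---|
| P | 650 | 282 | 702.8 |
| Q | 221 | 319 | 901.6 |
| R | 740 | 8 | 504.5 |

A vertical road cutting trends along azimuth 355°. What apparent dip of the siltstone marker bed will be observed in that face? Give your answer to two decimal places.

31.88°

Let the plane be z = a·x + b·y + c.
Q−P: −429a + 37b = 198.8;  R−P: 90a − 274b = −198.3.
Solving gives a = −0.41268, b = 0.58817.
Unit vector along 355° is (sin 355°, cos 355°) = (-0.0872, 0.9962).
Slope in that direction = a·(-0.0872) + b·(0.9962) = 0.62190.
Apparent dip = arctan|0.62190| = 31.88° (true dip is 35.7°, so apparent ≤ true as expected).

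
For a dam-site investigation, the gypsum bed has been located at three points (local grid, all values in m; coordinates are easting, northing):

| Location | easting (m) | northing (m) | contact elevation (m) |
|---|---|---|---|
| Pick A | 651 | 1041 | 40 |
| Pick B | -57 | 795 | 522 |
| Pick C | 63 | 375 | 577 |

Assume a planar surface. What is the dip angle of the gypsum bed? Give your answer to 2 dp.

33.00°

Let the plane be z = a·easting + b·northing + c.
Pick B−Pick A: −708a − 246b = 482;  Pick C−Pick A: −588a − 666b = 537.
Solving gives a = −0.57792, b = −0.29607.
Gradient magnitude |∇z| = √(a² + b²) = √(0.33399 + 0.08766) = 0.64934.
True dip = arctan(0.64934) = 33.00°, dipping toward ENE (azimuth ≈ 063°).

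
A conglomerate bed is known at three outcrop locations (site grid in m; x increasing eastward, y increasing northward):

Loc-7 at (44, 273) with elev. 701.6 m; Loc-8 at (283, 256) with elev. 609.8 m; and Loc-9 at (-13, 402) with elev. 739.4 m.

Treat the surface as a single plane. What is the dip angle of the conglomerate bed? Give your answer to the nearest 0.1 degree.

Two edge vectors: Loc-7→Loc-8 = (239, -17, -91.8), Loc-7→Loc-9 = (-57, 129, 37.8).
Normal n = (Loc-7→Loc-8) × (Loc-7→Loc-9) = (11199.6, -3801.6, 29862).
So ∂z/∂x = −n_x/n_z = −0.37505 and ∂z/∂y = −n_y/n_z = 0.12731.
Gradient magnitude |∇z| = √(a² + b²) = √(0.14066 + 0.01621) = 0.39606.
True dip = arctan(0.39606) = 21.6°, dipping toward ESE (azimuth ≈ 109°).

21.6°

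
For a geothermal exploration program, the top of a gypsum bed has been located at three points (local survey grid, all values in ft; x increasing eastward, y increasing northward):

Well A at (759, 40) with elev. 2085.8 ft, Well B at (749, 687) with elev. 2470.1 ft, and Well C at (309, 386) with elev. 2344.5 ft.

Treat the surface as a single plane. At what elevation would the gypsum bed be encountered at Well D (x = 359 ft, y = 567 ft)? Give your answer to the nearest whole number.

Let the plane be z = a·x + b·y + c.
Well B−Well A: −10a + 647b = 384.3;  Well C−Well A: −450a + 346b = 258.7.
Solving gives a = −0.11961, b = 0.59212.
Then c = 2085.8 − a·759 − b·40 = 2152.90.
At (359, 567): z = −42.9 + 335.7 + 2152.90 = 2445.7 ft.

2446 ft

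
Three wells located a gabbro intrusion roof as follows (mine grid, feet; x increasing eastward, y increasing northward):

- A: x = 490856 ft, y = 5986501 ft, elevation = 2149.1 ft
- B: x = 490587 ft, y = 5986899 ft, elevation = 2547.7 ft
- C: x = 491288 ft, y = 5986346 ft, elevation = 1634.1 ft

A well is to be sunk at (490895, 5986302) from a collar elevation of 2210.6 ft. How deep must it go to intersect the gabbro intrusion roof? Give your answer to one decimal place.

155.8 ft

Two edge vectors: A→B = (-269, 398, 398.6), A→C = (432, -155, -515).
Normal n = (A→B) × (A→C) = (-143187, 33660.2, -130241).
So ∂z/∂x = −n_x/n_z = −1.099400342 and ∂z/∂y = −n_y/n_z = 0.258445497.
Intercept c from A: 2149.1 + 539647.25 − 1547184.23 = −1005387.87.
At (490895, 5986302): z_contact = −539690.13 + 1547132.80 − 1005387.87 = 2054.79 ft.
Depth below ground = 2210.6 − 2054.79 = 155.8 ft.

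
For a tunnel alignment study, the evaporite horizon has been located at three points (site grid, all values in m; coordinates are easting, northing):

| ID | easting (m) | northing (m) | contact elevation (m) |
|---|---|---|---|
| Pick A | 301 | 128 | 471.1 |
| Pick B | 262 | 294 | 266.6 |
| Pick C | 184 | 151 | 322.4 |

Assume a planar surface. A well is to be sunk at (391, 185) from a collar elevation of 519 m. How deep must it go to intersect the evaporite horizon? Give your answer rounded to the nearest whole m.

Let the plane be z = a·easting + b·northing + c.
Pick B−Pick A: −39a + 166b = −204.5;  Pick C−Pick A: −117a + 23b = −148.7.
Solving gives a = 1.07858, b = −0.97853.
Then c = 471.1 − a·301 − b·128 = 271.70.
At (391, 185): z_contact = 421.7 − 181.0 + 271.70 = 512.4 m.
Depth below ground = 519 − 512.4 = 7 m.

7 m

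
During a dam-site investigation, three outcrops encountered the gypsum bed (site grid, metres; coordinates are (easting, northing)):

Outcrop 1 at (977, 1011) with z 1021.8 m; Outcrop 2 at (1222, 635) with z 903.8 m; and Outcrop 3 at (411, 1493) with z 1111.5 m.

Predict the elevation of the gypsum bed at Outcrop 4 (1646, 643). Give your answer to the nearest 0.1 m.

1011.2 m

Two edge vectors: Outcrop 1→Outcrop 2 = (245, -376, -118), Outcrop 1→Outcrop 3 = (-566, 482, 89.7).
Normal n = (Outcrop 1→Outcrop 2) × (Outcrop 1→Outcrop 3) = (23148.8, 44811.5, -94726).
So ∂z/∂E = −n_x/n_z = 0.244376 and ∂z/∂N = −n_y/n_z = 0.473064.
Intercept c from Outcrop 1: 1021.8 − 238.76 − 478.27 = 304.78.
At (1646, 643): z = 402.2 + 304.2 + 304.78 = 1011.2 m.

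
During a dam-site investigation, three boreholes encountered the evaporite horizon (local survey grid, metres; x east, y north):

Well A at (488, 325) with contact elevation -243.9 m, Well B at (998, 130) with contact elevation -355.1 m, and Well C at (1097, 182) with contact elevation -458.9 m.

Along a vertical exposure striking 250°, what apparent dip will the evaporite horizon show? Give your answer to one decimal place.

Let the plane be z = a·x + b·y + c.
Well B−Well A: 510a − 195b = −111.2;  Well C−Well A: 609a − 143b = −215.
Solving gives a = −0.56789, b = −0.91499.
Unit vector along 250° is (sin 250°, cos 250°) = (-0.9397, -0.3420).
Slope in that direction = a·(-0.9397) + b·(-0.3420) = 0.84658.
Apparent dip = arctan|0.84658| = 40.3° (true dip is 47.1°, so apparent ≤ true as expected).

40.3°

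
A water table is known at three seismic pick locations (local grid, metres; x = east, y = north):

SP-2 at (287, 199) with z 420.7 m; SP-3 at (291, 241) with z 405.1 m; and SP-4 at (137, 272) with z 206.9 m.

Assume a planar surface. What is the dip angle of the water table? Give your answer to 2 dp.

52.10°

Two edge vectors: SP-2→SP-3 = (4, 42, -15.6), SP-2→SP-4 = (-150, 73, -213.8).
Normal n = (SP-2→SP-3) × (SP-2→SP-4) = (-7840.8, 3195.2, 6592).
So ∂z/∂x = −n_x/n_z = 1.18944 and ∂z/∂y = −n_y/n_z = −0.48471.
Gradient magnitude |∇z| = √(a² + b²) = √(1.41477 + 0.23494) = 1.28441.
True dip = arctan(1.28441) = 52.10°, dipping toward WNW (azimuth ≈ 292°).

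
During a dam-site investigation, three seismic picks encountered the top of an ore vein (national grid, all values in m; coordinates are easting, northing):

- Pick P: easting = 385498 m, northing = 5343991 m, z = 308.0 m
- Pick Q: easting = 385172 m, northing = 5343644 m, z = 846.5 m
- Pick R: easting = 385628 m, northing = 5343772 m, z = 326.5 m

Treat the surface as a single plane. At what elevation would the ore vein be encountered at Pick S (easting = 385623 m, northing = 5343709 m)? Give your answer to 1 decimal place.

372.4 m

Two edge vectors: Pick P→Pick Q = (-326, -347, 538.5), Pick P→Pick R = (130, -219, 18.5).
Normal n = (Pick P→Pick Q) × (Pick P→Pick R) = (111512, 76036, 116504).
So ∂z/∂easting = −n_x/n_z = −0.957151686 and ∂z/∂northing = −n_y/n_z = −0.652647119.
Intercept c from Pick P: 308 + 368980.06 + 3487740.33 = 3857028.39.
At (385623, 5343709): z = −369099.7 − 3487556.3 + 3857028.39 = 372.4 m.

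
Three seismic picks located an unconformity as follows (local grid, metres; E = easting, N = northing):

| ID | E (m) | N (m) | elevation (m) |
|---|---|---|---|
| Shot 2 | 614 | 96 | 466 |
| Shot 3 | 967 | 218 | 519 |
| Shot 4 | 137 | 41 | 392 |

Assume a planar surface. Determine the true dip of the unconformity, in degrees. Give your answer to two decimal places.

9.04°

Let the plane be z = a·E + b·N + c.
Shot 3−Shot 2: 353a + 122b = 53;  Shot 4−Shot 2: −477a − 55b = −74.
Solving gives a = 0.15764, b = −0.02169.
Gradient magnitude |∇z| = √(a² + b²) = √(0.02485 + 0.00047) = 0.15912.
True dip = arctan(0.15912) = 9.04°, dipping toward W (azimuth ≈ 278°).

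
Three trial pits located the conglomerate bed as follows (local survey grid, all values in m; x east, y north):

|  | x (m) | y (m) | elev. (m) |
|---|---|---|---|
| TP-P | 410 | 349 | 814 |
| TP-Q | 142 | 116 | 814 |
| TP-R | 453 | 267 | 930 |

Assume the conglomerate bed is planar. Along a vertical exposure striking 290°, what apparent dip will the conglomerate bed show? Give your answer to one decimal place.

48.4°

Let the plane be z = a·x + b·y + c.
TP-Q−TP-P: −268a − 233b = 0;  TP-R−TP-P: 43a − 82b = 116.
Solving gives a = 0.84476, b = −0.97165.
Unit vector along 290° is (sin 290°, cos 290°) = (-0.9397, 0.3420).
Slope in that direction = a·(-0.9397) + b·(0.3420) = −1.12614.
Apparent dip = arctan|1.12614| = 48.4° (true dip is 52.2°, so apparent ≤ true as expected).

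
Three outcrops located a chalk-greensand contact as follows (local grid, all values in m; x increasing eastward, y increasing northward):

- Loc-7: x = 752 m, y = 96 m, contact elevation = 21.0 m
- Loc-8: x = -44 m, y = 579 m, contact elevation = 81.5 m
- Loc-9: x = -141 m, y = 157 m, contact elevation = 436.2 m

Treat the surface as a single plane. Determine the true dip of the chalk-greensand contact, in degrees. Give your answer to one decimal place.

41.6°

Two edge vectors: Loc-7→Loc-8 = (-796, 483, 60.5), Loc-7→Loc-9 = (-893, 61, 415.2).
Normal n = (Loc-7→Loc-8) × (Loc-7→Loc-9) = (196851.1, 276472.7, 382763).
So ∂z/∂x = −n_x/n_z = −0.51429 and ∂z/∂y = −n_y/n_z = −0.72231.
Gradient magnitude |∇z| = √(a² + b²) = √(0.26449 + 0.52173) = 0.88669.
True dip = arctan(0.88669) = 41.6°, dipping toward NE (azimuth ≈ 035°).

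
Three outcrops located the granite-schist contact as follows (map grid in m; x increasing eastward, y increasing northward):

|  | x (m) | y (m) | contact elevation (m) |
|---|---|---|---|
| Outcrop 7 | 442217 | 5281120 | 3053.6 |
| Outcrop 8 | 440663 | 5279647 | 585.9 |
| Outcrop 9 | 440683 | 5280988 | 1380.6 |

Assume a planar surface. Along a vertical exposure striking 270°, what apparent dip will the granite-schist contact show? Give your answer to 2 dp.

Two edge vectors: Outcrop 7→Outcrop 8 = (-1554, -1473, -2467.7), Outcrop 7→Outcrop 9 = (-1534, -132, -1673).
Normal n = (Outcrop 7→Outcrop 8) × (Outcrop 7→Outcrop 9) = (2138592.6, 1185609.8, -2054454).
So ∂z/∂x = −n_x/n_z = 1.04095 and ∂z/∂y = −n_y/n_z = 0.57709.
Unit vector along 270° is (sin 270°, cos 270°) = (-1.0000, -0.0000).
Slope in that direction = a·(-1.0000) + b·(-0.0000) = −1.04095.
Apparent dip = arctan|1.04095| = 46.15° (true dip is 50.0°, so apparent ≤ true as expected).

46.15°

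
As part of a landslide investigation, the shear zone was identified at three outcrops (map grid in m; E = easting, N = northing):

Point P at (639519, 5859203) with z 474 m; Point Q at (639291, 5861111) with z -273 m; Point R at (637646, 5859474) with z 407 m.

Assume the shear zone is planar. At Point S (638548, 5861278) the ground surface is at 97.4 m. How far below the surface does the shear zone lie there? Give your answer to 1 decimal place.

420.4 m

Two edge vectors: Point P→Point Q = (-228, 1908, -747), Point P→Point R = (-1873, 271, -67).
Normal n = (Point P→Point Q) × (Point P→Point R) = (74601, 1383855, 3511896).
So ∂z/∂E = −n_x/n_z = −0.021242372 and ∂z/∂N = −n_y/n_z = −0.394047831.
Intercept c from Point P: 474 + 13584.90 + 2308806.23 = 2322865.13.
At (638548, 5861278): z_contact = −13564.27 − 2309623.88 + 2322865.13 = -323.02 m.
Depth below ground = 97.4 − (-323.02) = 420.4 m.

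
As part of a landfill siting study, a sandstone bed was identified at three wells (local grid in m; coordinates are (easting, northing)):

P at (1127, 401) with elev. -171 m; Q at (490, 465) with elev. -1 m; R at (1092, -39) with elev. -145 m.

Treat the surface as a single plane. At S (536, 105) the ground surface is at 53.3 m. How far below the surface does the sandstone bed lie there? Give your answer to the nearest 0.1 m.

53.2 m

Two edge vectors: P→Q = (-637, 64, 170), P→R = (-35, -440, 26).
Normal n = (P→Q) × (P→R) = (76464, 10612, 282520).
So ∂z/∂E = −n_x/n_z = −0.270650 and ∂z/∂N = −n_y/n_z = −0.037562.
Intercept c from P: -171 + 305.02 + 15.06 = 149.08.
At (536, 105): z_contact = −145.07 − 3.94 + 149.08 = 0.07 m.
Depth below ground = 53.3 − 0.07 = 53.2 m.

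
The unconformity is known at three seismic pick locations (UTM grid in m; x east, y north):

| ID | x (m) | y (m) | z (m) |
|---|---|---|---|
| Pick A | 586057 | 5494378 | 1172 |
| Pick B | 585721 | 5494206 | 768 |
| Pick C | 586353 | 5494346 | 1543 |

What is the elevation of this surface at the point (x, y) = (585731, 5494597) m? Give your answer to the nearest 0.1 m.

Two edge vectors: Pick A→Pick B = (-336, -172, -404), Pick A→Pick C = (296, -32, 371).
Normal n = (Pick A→Pick B) × (Pick A→Pick C) = (-76740, 5072, 61664).
So ∂z/∂x = −n_x/n_z = 1.244486248 and ∂z/∂y = −n_y/n_z = −0.082252206.
Intercept c from Pick A: 1172 − 729339.88 + 451924.71 = −276243.17.
At (585731, 5494597): z = 728934.2 − 451942.7 − 276243.17 = 748.3 m.

748.3 m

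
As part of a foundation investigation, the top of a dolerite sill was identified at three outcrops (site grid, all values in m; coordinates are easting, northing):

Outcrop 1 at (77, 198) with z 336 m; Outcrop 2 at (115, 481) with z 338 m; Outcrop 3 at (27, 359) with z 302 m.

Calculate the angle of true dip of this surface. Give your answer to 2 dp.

26.30°

Let the plane be z = a·easting + b·northing + c.
Outcrop 2−Outcrop 1: 38a + 283b = 2;  Outcrop 3−Outcrop 1: −50a + 161b = −34.
Solving gives a = 0.49063, b = −0.05881.
Gradient magnitude |∇z| = √(a² + b²) = √(0.24071 + 0.00346) = 0.49414.
True dip = arctan(0.49414) = 26.30°, dipping toward W (azimuth ≈ 277°).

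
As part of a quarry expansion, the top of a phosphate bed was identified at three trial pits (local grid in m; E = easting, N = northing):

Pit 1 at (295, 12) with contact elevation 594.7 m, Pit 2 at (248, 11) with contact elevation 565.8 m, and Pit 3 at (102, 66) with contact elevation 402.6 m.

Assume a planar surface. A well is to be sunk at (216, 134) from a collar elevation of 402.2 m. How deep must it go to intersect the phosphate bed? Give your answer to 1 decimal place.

12.4 m

Two edge vectors: Pit 1→Pit 2 = (-47, -1, -28.9), Pit 1→Pit 3 = (-193, 54, -192.1).
Normal n = (Pit 1→Pit 2) × (Pit 1→Pit 3) = (1752.7, -3451, -2731).
So ∂z/∂E = −n_x/n_z = 0.64178 and ∂z/∂N = −n_y/n_z = −1.26364.
Intercept c from Pit 1: 594.7 − 189.32 + 15.16 = 420.54.
At (216, 134): z_contact = 138.62 − 169.33 + 420.54 = 389.84 m.
Depth below ground = 402.2 − 389.84 = 12.4 m.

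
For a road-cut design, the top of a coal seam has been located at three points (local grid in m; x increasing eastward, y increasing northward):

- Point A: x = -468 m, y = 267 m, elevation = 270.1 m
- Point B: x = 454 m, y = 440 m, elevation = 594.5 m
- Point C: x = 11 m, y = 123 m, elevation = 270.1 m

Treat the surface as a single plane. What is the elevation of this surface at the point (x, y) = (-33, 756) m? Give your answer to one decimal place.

716.7 m

Two edge vectors: Point A→Point B = (922, 173, 324.4), Point A→Point C = (479, -144, 0).
Normal n = (Point A→Point B) × (Point A→Point C) = (46713.6, 155387.6, -215635).
So ∂z/∂x = −n_x/n_z = 0.21663 and ∂z/∂y = −n_y/n_z = 0.72060.
Intercept c from Point A: 270.1 + 101.38 − 192.40 = 179.08.
At (-33, 756): z = −7.1 + 544.8 + 179.08 = 716.7 m.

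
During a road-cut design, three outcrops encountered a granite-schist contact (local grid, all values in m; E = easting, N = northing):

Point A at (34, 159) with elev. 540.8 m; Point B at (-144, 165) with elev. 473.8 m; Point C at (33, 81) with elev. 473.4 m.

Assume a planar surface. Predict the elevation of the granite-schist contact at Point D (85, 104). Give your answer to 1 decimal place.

Let the plane be z = a·E + b·N + c.
Point B−Point A: −178a + 6b = −67;  Point C−Point A: −1a − 78b = −67.4.
Solving gives a = 0.40536, b = 0.85891.
Then c = 540.8 − a·34 − b·159 = 390.45.
At (85, 104): z = 34.5 + 89.3 + 390.45 = 514.2 m.

514.2 m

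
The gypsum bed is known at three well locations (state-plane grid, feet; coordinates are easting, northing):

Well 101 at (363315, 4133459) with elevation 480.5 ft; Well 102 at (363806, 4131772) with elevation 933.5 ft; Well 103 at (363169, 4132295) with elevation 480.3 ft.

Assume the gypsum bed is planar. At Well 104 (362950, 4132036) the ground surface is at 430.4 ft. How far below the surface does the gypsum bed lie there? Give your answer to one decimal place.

70.5 ft

Two edge vectors: Well 101→Well 102 = (491, -1687, 453), Well 101→Well 103 = (-146, -1164, -0.2).
Normal n = (Well 101→Well 102) × (Well 101→Well 103) = (527629.4, -66039.8, -817826).
So ∂z/∂easting = −n_x/n_z = 0.645160951 and ∂z/∂northing = −n_y/n_z = −0.080750429.
Intercept c from Well 101: 480.5 − 234396.65 + 333778.59 = 99862.43.
At (362950, 4132036): z_contact = 234161.17 − 333663.68 + 99862.43 = 359.92 ft.
Depth below ground = 430.4 − 359.92 = 70.5 ft.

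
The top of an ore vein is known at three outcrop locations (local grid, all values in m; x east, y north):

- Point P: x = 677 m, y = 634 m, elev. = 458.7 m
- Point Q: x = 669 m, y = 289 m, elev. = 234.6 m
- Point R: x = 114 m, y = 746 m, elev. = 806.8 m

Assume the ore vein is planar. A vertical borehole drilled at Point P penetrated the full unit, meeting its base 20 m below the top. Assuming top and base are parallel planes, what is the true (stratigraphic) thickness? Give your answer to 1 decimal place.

Let the plane be z = a·x + b·y + c.
Point Q−Point P: −8a − 345b = −224.1;  Point R−Point P: −563a + 112b = 348.1.
Solving gives a = −0.48683, b = 0.66085.
|∇z| = √(a²+b²) = 0.82081, so dip δ = arctan(0.82081) = 39.38°.
True thickness = vertical thickness × cos δ = 20 × cos 39.38° = 15.5 m.

15.5 m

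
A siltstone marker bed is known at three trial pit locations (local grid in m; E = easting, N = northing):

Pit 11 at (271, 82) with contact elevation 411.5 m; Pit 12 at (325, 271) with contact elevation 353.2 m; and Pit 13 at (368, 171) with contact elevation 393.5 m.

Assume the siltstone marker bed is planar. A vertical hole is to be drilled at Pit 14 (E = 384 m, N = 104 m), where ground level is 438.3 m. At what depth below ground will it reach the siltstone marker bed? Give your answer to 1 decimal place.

Let the plane be z = a·E + b·N + c.
Pit 12−Pit 11: 54a + 189b = −58.3;  Pit 13−Pit 11: 97a + 89b = −18.
Solving gives a = 0.13208, b = −0.34620.
Then c = 411.5 − a·271 − b·82 = 404.09.
At (384, 104): z_contact = 50.72 − 36.01 + 404.09 = 418.81 m.
Depth below ground = 438.3 − 418.81 = 19.5 m.

19.5 m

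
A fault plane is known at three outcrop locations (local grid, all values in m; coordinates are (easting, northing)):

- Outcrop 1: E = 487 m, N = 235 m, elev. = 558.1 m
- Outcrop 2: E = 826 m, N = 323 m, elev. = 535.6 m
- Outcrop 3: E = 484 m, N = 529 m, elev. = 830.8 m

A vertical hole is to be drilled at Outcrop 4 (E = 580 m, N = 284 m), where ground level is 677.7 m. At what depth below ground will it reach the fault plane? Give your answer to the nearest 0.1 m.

102.8 m

Let the plane be z = a·E + b·N + c.
Outcrop 2−Outcrop 1: 339a + 88b = −22.5;  Outcrop 3−Outcrop 1: −3a + 294b = 272.7.
Solving gives a = −0.30634, b = 0.92443.
Then c = 558.1 − a·487 − b·235 = 490.05.
At (580, 284): z_contact = −177.68 + 262.54 + 490.05 = 574.91 m.
Depth below ground = 677.7 − 574.91 = 102.8 m.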